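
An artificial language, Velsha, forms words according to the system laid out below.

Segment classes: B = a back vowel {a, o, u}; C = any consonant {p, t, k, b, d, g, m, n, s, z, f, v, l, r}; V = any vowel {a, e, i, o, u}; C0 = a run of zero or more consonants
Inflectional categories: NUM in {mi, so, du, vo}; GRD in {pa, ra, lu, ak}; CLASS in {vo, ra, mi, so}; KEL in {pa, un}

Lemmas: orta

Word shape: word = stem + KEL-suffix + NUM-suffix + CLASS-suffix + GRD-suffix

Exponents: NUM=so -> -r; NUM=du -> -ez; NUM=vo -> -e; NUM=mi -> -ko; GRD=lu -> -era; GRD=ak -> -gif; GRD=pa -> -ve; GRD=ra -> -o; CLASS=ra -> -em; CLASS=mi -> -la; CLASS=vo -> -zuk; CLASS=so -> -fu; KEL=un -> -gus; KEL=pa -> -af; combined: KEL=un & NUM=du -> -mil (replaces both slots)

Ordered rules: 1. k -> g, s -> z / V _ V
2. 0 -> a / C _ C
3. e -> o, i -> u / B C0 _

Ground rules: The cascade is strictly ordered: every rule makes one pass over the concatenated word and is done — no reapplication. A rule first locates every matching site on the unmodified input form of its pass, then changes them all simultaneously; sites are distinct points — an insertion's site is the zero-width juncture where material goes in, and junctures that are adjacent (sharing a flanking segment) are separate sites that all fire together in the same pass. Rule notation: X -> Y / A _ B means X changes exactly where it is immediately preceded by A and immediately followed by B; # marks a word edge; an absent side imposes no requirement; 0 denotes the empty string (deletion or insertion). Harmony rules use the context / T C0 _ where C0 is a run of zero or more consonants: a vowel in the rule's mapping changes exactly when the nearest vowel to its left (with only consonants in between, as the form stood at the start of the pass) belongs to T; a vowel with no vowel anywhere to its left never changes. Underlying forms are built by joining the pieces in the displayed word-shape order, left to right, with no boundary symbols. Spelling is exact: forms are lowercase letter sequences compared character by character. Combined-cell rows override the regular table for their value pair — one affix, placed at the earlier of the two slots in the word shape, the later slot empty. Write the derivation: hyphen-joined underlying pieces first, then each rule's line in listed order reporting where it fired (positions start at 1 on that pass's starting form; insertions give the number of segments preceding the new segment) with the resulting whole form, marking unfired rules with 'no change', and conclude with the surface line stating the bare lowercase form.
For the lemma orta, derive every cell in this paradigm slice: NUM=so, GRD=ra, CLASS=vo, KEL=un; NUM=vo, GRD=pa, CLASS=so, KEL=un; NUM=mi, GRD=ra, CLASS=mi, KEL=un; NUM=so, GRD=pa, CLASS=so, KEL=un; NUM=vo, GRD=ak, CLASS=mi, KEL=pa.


cell NUM=so, GRD=ra, CLASS=vo, KEL=un:
underlying: orta-gus-r-zuk-o
1. k -> g, s -> z / V _ V: fires at position(s) 11: ortagusrzugo
2. 0 -> a / C _ C: inserts after position(s) 2, 7, 8: oratagusarazugo
3. e -> o, i -> u / B C0 _: no change
surface: oratagusarazugo

cell NUM=vo, GRD=pa, CLASS=so, KEL=un:
underlying: orta-gus-e-fu-ve
1. k -> g, s -> z / V _ V: fires at position(s) 7: ortaguzefuve
2. 0 -> a / C _ C: inserts after position(s) 2: orataguzefuve
3. e -> o, i -> u / B C0 _: fires at position(s) 9, 13: orataguzofuvo
surface: orataguzofuvo

cell NUM=mi, GRD=ra, CLASS=mi, KEL=un:
underlying: orta-gus-ko-la-o
1. k -> g, s -> z / V _ V: no change
2. 0 -> a / C _ C: inserts after position(s) 2, 7: oratagusakolao
3. e -> o, i -> u / B C0 _: no change
surface: oratagusakolao

cell NUM=so, GRD=pa, CLASS=so, KEL=un:
underlying: orta-gus-r-fu-ve
1. k -> g, s -> z / V _ V: no change
2. 0 -> a / C _ C: inserts after position(s) 2, 7, 8: oratagusarafuve
3. e -> o, i -> u / B C0 _: fires at position(s) 15: oratagusarafuvo
surface: oratagusarafuvo

cell NUM=vo, GRD=ak, CLASS=mi, KEL=pa:
underlying: orta-af-e-la-gif
1. k -> g, s -> z / V _ V: no change
2. 0 -> a / C _ C: inserts after position(s) 2: orataafelagif
3. e -> o, i -> u / B C0 _: fires at position(s) 8, 12: orataafolaguf
surface: orataafolaguf


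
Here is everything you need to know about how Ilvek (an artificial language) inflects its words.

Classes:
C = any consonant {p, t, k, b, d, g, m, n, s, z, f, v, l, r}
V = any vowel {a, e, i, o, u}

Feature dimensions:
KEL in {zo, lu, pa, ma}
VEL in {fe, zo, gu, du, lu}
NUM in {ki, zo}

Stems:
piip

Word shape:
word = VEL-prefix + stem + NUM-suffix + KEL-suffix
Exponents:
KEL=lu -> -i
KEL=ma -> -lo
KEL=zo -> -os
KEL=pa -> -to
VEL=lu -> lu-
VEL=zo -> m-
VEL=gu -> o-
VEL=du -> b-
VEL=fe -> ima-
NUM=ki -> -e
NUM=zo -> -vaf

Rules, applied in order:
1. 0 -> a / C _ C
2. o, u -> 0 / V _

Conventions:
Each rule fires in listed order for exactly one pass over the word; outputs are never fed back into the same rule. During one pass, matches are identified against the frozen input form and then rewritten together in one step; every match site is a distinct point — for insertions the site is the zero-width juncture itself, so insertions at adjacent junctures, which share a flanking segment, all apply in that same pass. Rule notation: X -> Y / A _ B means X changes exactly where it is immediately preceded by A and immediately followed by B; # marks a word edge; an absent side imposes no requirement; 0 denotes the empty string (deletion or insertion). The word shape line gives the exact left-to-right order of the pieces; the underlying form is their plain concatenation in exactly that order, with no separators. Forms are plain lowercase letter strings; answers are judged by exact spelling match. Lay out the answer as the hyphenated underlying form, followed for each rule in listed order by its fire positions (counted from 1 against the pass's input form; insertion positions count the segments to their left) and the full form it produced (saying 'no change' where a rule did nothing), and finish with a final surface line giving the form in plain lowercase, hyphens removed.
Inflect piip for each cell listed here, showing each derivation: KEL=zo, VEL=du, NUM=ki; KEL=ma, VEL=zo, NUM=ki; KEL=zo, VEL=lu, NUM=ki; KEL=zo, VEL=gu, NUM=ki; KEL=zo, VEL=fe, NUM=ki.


cell KEL=zo, VEL=du, NUM=ki:
underlying: b-piip-e-os
1. 0 -> a / C _ C: inserts after position(s) 1: bapiipeos
2. o, u -> 0 / V _: fires at position(s) 8: bapiipes
surface: bapiipes

cell KEL=ma, VEL=zo, NUM=ki:
underlying: m-piip-e-lo
1. 0 -> a / C _ C: inserts after position(s) 1: mapiipelo
2. o, u -> 0 / V _: no change
surface: mapiipelo

cell KEL=zo, VEL=lu, NUM=ki:
underlying: lu-piip-e-os
1. 0 -> a / C _ C: no change
2. o, u -> 0 / V _: fires at position(s) 8: lupiipes
surface: lupiipes

cell KEL=zo, VEL=gu, NUM=ki:
underlying: o-piip-e-os
1. 0 -> a / C _ C: no change
2. o, u -> 0 / V _: fires at position(s) 7: opiipes
surface: opiipes

cell KEL=zo, VEL=fe, NUM=ki:
underlying: ima-piip-e-os
1. 0 -> a / C _ C: no change
2. o, u -> 0 / V _: fires at position(s) 9: imapiipes
surface: imapiipes


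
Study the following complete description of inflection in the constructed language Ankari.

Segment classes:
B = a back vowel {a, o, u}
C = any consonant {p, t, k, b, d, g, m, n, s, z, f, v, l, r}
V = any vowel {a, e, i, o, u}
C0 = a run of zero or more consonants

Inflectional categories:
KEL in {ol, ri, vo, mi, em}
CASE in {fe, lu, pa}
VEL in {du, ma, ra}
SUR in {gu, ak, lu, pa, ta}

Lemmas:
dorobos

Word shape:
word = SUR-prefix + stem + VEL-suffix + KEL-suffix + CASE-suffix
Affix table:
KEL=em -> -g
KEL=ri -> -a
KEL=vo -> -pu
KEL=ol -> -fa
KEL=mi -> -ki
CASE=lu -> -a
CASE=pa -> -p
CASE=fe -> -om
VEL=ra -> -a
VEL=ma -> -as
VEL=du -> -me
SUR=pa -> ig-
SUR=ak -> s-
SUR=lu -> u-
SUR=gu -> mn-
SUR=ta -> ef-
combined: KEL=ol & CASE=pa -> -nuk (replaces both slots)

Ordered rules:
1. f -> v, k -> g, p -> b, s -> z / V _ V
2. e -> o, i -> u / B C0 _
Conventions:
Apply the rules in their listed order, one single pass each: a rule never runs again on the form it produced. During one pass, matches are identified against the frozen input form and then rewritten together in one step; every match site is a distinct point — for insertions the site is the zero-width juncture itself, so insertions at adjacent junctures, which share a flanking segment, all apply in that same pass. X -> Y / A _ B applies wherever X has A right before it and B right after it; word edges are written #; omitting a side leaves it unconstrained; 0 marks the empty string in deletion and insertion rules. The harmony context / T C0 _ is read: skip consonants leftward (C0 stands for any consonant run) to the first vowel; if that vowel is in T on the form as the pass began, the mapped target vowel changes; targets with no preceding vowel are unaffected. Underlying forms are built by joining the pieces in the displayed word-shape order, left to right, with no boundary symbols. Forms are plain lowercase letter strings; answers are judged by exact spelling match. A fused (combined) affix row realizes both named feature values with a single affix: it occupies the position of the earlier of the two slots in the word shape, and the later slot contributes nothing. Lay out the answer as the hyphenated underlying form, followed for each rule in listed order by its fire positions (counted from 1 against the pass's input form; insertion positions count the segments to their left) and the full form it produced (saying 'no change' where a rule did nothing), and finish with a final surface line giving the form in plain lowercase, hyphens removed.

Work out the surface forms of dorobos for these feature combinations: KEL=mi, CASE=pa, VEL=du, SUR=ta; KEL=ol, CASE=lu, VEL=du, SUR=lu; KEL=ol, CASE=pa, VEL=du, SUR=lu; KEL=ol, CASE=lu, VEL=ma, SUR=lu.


cell KEL=mi, CASE=pa, VEL=du, SUR=ta:
underlying: ef-dorobos-me-ki-p
1. f -> v, k -> g, p -> b, s -> z / V _ V: fires at position(s) 12: efdorobosmegip
2. e -> o, i -> u / B C0 _: fires at position(s) 11: efdorobosmogip
surface: efdorobosmogip

cell KEL=ol, CASE=lu, VEL=du, SUR=lu:
underlying: u-dorobos-me-fa-a
1. f -> v, k -> g, p -> b, s -> z / V _ V: fires at position(s) 11: udorobosmevaa
2. e -> o, i -> u / B C0 _: fires at position(s) 10: udorobosmovaa
surface: udorobosmovaa

cell KEL=ol, CASE=pa, VEL=du, SUR=lu:
underlying: u-dorobos-me-nuk
1. f -> v, k -> g, p -> b, s -> z / V _ V: no change
2. e -> o, i -> u / B C0 _: fires at position(s) 10: udorobosmonuk
surface: udorobosmonuk

cell KEL=ol, CASE=lu, VEL=ma, SUR=lu:
underlying: u-dorobos-as-fa-a
1. f -> v, k -> g, p -> b, s -> z / V _ V: fires at position(s) 8: udorobozasfaa
2. e -> o, i -> u / B C0 _: no change
surface: udorobozasfaa


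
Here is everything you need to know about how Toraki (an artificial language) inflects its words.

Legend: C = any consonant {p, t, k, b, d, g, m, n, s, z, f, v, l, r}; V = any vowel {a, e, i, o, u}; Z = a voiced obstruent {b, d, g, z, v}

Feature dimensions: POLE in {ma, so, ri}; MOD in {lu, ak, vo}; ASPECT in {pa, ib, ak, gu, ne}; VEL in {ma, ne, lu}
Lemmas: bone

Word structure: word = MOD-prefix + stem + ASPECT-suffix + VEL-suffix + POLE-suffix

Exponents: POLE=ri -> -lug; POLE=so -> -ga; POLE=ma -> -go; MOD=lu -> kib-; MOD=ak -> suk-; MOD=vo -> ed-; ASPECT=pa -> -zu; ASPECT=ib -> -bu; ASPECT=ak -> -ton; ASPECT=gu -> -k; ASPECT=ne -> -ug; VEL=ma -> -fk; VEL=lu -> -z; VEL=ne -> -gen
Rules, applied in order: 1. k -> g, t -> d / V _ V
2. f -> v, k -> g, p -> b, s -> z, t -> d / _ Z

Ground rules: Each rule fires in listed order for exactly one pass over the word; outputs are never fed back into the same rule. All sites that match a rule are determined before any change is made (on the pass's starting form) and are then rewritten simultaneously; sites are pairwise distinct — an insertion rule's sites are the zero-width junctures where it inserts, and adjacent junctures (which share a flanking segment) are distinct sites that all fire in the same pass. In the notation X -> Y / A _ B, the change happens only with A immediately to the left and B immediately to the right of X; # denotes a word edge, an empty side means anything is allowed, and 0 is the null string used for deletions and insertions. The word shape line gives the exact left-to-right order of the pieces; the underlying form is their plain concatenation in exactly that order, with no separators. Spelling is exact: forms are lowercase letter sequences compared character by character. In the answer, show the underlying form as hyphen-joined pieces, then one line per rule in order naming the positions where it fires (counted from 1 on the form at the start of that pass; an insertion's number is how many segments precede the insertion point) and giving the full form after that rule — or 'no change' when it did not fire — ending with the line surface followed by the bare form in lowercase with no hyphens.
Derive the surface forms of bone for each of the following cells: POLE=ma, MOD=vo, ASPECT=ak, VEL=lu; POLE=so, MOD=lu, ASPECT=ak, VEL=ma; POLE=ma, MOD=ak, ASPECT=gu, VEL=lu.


cell POLE=ma, MOD=vo, ASPECT=ak, VEL=lu:
underlying: ed-bone-ton-z-go
1. k -> g, t -> d / V _ V: fires at position(s) 7: edbonedonzgo
2. f -> v, k -> g, p -> b, s -> z, t -> d / _ Z: no change
surface: edbonedonzgo

cell POLE=so, MOD=lu, ASPECT=ak, VEL=ma:
underlying: kib-bone-ton-fk-ga
1. k -> g, t -> d / V _ V: fires at position(s) 8: kibbonedonfkga
2. f -> v, k -> g, p -> b, s -> z, t -> d / _ Z: fires at position(s) 12: kibbonedonfgga
surface: kibbonedonfgga

cell POLE=ma, MOD=ak, ASPECT=gu, VEL=lu:
underlying: suk-bone-k-z-go
1. k -> g, t -> d / V _ V: no change
2. f -> v, k -> g, p -> b, s -> z, t -> d / _ Z: fires at position(s) 3, 8: sugbonegzgo
surface: sugbonegzgo


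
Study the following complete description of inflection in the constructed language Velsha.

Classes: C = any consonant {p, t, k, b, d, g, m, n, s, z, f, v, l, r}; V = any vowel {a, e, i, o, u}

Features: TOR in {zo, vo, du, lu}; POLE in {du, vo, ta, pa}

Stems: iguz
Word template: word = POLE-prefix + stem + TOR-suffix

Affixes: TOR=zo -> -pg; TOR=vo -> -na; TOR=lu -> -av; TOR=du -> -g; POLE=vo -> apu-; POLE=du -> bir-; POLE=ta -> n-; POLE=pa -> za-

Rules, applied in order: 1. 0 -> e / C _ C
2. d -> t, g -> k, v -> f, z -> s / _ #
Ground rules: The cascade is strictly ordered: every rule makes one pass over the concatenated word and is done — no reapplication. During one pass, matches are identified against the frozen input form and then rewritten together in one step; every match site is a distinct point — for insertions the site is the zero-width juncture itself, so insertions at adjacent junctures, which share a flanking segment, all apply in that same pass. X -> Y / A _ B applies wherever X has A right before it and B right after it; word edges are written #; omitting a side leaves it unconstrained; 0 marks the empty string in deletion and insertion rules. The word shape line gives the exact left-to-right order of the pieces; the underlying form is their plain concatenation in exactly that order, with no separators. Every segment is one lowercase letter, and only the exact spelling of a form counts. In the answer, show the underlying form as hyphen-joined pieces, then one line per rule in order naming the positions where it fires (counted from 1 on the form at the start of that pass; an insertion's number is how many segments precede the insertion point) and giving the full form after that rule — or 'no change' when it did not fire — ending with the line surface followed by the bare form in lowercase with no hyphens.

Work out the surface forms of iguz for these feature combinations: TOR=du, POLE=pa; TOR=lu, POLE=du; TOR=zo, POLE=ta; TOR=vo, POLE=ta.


cell TOR=du, POLE=pa:
underlying: za-iguz-g
1. 0 -> e / C _ C: inserts after position(s) 6: zaiguzeg
2. d -> t, g -> k, v -> f, z -> s / _ #: fires at position(s) 8: zaiguzek
surface: zaiguzek

cell TOR=lu, POLE=du:
underlying: bir-iguz-av
1. 0 -> e / C _ C: no change
2. d -> t, g -> k, v -> f, z -> s / _ #: fires at position(s) 9: biriguzaf
surface: biriguzaf

cell TOR=zo, POLE=ta:
underlying: n-iguz-pg
1. 0 -> e / C _ C: inserts after position(s) 5, 6: niguzepeg
2. d -> t, g -> k, v -> f, z -> s / _ #: fires at position(s) 9: niguzepek
surface: niguzepek

cell TOR=vo, POLE=ta:
underlying: n-iguz-na
1. 0 -> e / C _ C: inserts after position(s) 5: niguzena
2. d -> t, g -> k, v -> f, z -> s / _ #: no change
surface: niguzena


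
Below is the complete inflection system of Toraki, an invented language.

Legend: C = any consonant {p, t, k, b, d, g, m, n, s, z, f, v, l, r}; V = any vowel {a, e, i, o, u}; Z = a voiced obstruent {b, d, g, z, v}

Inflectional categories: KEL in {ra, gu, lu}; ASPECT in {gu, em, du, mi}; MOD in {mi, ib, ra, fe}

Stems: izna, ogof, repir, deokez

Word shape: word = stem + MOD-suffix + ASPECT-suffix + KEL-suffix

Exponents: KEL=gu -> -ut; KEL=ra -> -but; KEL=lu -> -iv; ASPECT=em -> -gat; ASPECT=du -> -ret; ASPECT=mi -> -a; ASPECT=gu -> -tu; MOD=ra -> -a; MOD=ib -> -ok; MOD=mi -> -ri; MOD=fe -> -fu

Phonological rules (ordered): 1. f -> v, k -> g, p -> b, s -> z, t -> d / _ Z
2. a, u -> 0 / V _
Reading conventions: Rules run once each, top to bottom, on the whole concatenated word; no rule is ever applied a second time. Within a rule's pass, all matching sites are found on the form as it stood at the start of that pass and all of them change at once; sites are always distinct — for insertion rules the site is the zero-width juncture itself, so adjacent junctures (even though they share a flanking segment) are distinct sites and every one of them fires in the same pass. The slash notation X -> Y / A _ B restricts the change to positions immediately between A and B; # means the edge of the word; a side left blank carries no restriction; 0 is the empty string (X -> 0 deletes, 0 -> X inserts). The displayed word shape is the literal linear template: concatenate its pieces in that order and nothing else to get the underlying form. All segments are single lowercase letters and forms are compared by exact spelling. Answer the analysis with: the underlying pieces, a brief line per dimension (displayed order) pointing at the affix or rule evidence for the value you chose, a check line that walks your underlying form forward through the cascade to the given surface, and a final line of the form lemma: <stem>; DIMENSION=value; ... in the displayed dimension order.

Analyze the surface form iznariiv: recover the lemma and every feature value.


underlying: izna-ri-a-iv
KEL=lu - signalled by the affix -iv
ASPECT=mi - signalled by the affix -a
MOD=mi - signalled by the affix -ri
check: iznariaiv -> iznariaiv -> iznariiv
lemma: izna; KEL=lu; ASPECT=mi; MOD=mi


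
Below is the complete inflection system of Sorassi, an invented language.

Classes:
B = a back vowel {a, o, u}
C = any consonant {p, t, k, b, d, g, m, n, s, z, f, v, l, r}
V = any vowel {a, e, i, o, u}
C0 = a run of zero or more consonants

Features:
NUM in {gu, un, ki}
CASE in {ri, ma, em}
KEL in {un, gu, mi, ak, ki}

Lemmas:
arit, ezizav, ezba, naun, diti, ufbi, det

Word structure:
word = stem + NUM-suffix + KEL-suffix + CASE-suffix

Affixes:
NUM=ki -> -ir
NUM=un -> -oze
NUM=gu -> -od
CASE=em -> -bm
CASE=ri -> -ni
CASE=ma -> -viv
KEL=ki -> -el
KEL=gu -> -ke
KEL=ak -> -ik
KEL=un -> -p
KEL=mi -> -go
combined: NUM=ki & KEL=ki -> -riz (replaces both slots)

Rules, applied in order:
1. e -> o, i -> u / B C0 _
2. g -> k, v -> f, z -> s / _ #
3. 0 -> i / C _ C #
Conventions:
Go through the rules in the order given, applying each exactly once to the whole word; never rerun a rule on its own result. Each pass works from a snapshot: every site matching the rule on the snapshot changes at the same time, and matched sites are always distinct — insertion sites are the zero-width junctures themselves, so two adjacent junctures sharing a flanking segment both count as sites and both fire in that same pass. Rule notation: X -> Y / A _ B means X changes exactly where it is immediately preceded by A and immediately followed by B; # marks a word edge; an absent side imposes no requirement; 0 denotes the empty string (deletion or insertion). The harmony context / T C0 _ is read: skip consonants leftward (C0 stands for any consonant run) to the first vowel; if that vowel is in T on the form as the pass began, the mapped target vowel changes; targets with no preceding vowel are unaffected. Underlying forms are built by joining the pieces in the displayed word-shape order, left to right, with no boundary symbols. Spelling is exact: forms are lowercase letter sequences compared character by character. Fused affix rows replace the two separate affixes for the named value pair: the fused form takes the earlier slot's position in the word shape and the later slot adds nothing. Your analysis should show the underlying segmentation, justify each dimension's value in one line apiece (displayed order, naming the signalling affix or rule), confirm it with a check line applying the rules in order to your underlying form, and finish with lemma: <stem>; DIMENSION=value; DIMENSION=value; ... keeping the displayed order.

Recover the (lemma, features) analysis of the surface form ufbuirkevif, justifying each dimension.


underlying: ufbi-ir-ke-viv
NUM=ki - signalled by the affix -ir
CASE=ma - signalled by the affix -viv
KEL=gu - signalled by the affix -ke
check: ufbiirkeviv -> ufbuirkeviv -> ufbuirkevif -> ufbuirkevif
lemma: ufbi; NUM=ki; CASE=ma; KEL=gu


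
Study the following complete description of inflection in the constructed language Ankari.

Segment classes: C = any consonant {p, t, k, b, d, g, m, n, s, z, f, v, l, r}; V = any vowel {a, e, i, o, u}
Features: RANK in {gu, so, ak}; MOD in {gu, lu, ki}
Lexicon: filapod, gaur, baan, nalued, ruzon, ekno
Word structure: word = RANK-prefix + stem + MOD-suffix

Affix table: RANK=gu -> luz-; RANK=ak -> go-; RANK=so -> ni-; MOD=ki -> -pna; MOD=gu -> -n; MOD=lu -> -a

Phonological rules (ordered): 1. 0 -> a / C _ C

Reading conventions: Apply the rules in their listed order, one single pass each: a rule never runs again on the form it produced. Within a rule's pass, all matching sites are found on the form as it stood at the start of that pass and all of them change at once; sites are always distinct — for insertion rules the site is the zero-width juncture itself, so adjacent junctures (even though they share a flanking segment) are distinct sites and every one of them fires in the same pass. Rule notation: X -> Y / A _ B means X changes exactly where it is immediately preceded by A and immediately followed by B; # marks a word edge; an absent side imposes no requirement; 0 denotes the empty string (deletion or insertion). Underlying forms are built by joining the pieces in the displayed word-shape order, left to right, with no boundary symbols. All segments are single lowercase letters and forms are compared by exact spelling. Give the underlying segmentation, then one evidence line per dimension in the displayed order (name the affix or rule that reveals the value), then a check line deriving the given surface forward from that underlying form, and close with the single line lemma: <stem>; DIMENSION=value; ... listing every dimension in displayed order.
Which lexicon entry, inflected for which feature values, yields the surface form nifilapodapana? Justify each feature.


underlying: ni-filapod-pna
RANK=so - signalled by the affix ni-
MOD=ki - signalled by the affix -pna
check: nifilapodpna -> nifilapodapana
lemma: filapod; RANK=so; MOD=ki


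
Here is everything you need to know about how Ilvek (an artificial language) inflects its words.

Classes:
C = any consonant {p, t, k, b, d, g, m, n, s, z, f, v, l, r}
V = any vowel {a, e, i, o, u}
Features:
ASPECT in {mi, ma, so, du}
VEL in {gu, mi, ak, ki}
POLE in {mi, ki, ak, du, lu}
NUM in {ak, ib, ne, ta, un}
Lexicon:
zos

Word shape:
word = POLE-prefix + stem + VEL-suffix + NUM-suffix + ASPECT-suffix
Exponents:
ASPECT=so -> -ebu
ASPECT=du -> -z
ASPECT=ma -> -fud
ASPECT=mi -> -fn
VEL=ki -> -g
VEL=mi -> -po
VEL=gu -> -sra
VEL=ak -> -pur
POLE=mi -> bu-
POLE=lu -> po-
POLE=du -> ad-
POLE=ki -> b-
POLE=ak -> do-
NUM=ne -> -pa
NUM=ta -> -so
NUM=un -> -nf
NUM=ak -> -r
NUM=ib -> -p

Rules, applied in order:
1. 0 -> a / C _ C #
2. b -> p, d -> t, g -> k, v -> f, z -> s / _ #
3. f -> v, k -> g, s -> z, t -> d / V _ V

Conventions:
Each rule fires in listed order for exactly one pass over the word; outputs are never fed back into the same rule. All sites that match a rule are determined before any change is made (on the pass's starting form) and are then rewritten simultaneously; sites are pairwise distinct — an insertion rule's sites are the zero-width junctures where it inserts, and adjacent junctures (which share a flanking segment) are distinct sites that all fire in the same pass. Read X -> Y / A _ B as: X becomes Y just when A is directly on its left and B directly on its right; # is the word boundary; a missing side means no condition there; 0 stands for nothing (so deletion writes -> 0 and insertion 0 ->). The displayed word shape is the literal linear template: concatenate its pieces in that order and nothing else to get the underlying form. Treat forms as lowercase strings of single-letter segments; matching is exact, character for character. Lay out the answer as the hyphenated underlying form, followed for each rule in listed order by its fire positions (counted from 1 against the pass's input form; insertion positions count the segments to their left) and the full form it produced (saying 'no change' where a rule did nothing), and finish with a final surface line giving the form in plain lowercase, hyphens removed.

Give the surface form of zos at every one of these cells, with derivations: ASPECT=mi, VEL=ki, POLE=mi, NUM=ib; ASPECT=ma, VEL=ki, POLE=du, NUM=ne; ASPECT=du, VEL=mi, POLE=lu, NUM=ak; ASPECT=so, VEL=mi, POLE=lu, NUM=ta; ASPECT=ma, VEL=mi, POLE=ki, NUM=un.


cell ASPECT=mi, VEL=ki, POLE=mi, NUM=ib:
underlying: bu-zos-g-p-fn
1. 0 -> a / C _ C #: inserts after position(s) 8: buzosgpfan
2. b -> p, d -> t, g -> k, v -> f, z -> s / _ #: no change
3. f -> v, k -> g, s -> z, t -> d / V _ V: no change
surface: buzosgpfan

cell ASPECT=ma, VEL=ki, POLE=du, NUM=ne:
underlying: ad-zos-g-pa-fud
1. 0 -> a / C _ C #: no change
2. b -> p, d -> t, g -> k, v -> f, z -> s / _ #: fires at position(s) 11: adzosgpafut
3. f -> v, k -> g, s -> z, t -> d / V _ V: fires at position(s) 9: adzosgpavut
surface: adzosgpavut

cell ASPECT=du, VEL=mi, POLE=lu, NUM=ak:
underlying: po-zos-po-r-z
1. 0 -> a / C _ C #: inserts after position(s) 8: pozosporaz
2. b -> p, d -> t, g -> k, v -> f, z -> s / _ #: fires at position(s) 10: pozosporas
3. f -> v, k -> g, s -> z, t -> d / V _ V: no change
surface: pozosporas

cell ASPECT=so, VEL=mi, POLE=lu, NUM=ta:
underlying: po-zos-po-so-ebu
1. 0 -> a / C _ C #: no change
2. b -> p, d -> t, g -> k, v -> f, z -> s / _ #: no change
3. f -> v, k -> g, s -> z, t -> d / V _ V: fires at position(s) 8: pozospozoebu
surface: pozospozoebu

cell ASPECT=ma, VEL=mi, POLE=ki, NUM=un:
underlying: b-zos-po-nf-fud
1. 0 -> a / C _ C #: no change
2. b -> p, d -> t, g -> k, v -> f, z -> s / _ #: fires at position(s) 11: bzosponffut
3. f -> v, k -> g, s -> z, t -> d / V _ V: no change
surface: bzosponffut


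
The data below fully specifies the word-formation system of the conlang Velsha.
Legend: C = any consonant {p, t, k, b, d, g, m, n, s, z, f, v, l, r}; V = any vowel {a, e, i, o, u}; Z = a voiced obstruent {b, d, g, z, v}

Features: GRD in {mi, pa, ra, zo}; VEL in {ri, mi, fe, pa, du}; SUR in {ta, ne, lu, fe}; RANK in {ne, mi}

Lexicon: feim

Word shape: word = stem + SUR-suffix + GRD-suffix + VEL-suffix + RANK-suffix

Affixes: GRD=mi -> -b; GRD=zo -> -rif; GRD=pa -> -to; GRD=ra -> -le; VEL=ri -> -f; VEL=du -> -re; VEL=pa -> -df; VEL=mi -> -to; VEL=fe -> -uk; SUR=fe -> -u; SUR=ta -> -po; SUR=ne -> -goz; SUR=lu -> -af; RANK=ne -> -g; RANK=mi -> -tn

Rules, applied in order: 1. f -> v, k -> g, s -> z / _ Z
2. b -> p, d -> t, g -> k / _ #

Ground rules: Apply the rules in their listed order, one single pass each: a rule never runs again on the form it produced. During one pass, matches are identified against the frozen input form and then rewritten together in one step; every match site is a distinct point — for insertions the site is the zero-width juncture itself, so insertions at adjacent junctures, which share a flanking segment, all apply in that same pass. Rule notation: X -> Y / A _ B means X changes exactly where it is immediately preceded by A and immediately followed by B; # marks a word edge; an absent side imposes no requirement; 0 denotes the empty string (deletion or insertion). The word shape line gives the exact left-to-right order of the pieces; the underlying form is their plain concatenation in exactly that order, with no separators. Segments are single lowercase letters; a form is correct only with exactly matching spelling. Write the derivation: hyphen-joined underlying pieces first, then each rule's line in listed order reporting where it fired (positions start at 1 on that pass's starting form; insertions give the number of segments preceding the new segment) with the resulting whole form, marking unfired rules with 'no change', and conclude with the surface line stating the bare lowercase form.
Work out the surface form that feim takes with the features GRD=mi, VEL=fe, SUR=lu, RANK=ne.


underlying: feim-af-b-uk-g
1. f -> v, k -> g, s -> z / _ Z: fires at position(s) 6, 9: feimavbugg
2. b -> p, d -> t, g -> k / _ #: fires at position(s) 10: feimavbugk
surface: feimavbugk


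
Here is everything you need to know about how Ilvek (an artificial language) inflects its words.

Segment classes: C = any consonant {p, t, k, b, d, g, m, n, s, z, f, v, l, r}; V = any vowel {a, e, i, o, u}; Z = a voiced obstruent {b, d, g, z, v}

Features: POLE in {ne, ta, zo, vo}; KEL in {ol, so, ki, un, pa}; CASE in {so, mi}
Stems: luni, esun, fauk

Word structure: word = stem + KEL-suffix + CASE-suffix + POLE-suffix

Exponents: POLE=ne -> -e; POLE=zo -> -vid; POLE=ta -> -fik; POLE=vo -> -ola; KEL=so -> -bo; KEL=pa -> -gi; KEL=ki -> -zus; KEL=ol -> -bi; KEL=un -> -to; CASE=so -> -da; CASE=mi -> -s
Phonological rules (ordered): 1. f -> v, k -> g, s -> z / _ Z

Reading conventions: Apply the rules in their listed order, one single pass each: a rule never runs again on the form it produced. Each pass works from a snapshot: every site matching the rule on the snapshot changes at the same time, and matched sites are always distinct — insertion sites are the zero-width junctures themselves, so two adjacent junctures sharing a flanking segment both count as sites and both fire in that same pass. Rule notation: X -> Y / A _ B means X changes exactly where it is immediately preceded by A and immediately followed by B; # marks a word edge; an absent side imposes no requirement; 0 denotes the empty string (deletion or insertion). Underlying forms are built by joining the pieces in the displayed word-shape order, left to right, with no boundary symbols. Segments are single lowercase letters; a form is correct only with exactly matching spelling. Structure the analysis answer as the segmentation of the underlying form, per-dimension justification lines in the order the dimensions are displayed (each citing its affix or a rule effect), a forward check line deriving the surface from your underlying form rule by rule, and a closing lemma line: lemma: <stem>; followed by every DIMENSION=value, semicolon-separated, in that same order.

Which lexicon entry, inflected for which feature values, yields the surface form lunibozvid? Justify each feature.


underlying: luni-bo-s-vid
POLE=zo - signalled by the affix -vid
KEL=so - signalled by the affix -bo
CASE=mi - signalled by the affix -s
check: lunibosvid -> lunibozvid
lemma: luni; POLE=zo; KEL=so; CASE=mi


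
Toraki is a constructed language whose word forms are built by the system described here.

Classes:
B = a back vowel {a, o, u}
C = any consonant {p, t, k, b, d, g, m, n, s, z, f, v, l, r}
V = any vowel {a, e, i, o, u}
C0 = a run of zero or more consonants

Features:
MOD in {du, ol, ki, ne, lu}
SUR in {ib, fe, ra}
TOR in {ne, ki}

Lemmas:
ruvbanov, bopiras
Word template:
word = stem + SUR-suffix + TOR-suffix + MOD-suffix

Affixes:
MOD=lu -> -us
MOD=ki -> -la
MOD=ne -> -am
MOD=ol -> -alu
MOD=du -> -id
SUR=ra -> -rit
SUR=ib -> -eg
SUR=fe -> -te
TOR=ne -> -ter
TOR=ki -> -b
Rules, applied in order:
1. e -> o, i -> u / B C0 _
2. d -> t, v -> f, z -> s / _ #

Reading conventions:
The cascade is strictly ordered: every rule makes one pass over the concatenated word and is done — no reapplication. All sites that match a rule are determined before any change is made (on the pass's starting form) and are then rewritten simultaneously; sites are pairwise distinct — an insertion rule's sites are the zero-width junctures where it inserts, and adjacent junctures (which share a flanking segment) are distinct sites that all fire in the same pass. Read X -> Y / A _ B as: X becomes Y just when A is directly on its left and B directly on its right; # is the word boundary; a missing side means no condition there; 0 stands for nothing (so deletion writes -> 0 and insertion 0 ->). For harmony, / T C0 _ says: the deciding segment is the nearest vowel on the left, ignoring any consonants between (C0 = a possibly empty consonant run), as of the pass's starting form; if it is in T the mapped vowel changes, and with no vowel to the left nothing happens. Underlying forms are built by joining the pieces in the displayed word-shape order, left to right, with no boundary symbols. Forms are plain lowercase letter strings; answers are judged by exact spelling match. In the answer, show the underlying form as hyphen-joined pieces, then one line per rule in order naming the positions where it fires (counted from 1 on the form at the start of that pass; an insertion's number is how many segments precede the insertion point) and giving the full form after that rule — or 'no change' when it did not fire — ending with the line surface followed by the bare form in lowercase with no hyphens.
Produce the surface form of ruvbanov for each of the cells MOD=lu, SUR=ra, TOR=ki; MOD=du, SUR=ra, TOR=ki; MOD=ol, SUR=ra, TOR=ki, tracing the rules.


cell MOD=lu, SUR=ra, TOR=ki:
underlying: ruvbanov-rit-b-us
1. e -> o, i -> u / B C0 _: fires at position(s) 10: ruvbanovrutbus
2. d -> t, v -> f, z -> s / _ #: no change
surface: ruvbanovrutbus

cell MOD=du, SUR=ra, TOR=ki:
underlying: ruvbanov-rit-b-id
1. e -> o, i -> u / B C0 _: fires at position(s) 10: ruvbanovrutbid
2. d -> t, v -> f, z -> s / _ #: fires at position(s) 14: ruvbanovrutbit
surface: ruvbanovrutbit

cell MOD=ol, SUR=ra, TOR=ki:
underlying: ruvbanov-rit-b-alu
1. e -> o, i -> u / B C0 _: fires at position(s) 10: ruvbanovrutbalu
2. d -> t, v -> f, z -> s / _ #: no change
surface: ruvbanovrutbalu


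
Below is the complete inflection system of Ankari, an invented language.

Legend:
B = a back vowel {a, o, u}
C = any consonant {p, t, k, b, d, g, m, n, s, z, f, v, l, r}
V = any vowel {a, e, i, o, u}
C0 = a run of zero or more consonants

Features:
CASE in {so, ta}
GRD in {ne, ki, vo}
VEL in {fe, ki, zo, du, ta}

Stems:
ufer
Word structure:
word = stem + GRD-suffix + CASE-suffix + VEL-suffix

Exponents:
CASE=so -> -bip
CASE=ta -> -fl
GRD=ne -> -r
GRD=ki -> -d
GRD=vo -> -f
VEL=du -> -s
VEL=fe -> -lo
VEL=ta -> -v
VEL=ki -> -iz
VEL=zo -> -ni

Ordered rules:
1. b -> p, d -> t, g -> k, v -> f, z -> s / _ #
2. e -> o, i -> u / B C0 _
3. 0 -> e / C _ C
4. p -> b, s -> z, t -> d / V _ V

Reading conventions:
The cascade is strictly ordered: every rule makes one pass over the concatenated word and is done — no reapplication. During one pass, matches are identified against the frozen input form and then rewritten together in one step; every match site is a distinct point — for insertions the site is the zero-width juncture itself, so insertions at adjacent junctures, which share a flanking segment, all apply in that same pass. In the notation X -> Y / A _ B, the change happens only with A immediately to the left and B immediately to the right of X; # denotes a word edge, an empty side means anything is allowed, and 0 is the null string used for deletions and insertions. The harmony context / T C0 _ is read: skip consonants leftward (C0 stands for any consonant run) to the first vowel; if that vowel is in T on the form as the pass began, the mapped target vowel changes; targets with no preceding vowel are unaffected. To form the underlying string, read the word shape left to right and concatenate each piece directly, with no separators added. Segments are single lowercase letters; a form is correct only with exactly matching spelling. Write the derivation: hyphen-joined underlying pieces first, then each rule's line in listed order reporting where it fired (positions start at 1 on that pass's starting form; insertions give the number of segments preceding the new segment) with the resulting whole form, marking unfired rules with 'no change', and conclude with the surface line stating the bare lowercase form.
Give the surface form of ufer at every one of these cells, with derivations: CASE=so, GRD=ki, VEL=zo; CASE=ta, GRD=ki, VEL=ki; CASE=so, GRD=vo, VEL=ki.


cell CASE=so, GRD=ki, VEL=zo:
underlying: ufer-d-bip-ni
1. b -> p, d -> t, g -> k, v -> f, z -> s / _ #: no change
2. e -> o, i -> u / B C0 _: fires at position(s) 3: ufordbipni
3. 0 -> e / C _ C: inserts after position(s) 4, 5, 8: uforedebipeni
4. p -> b, s -> z, t -> d / V _ V: fires at position(s) 10: uforedebibeni
surface: uforedebibeni

cell CASE=ta, GRD=ki, VEL=ki:
underlying: ufer-d-fl-iz
1. b -> p, d -> t, g -> k, v -> f, z -> s / _ #: fires at position(s) 9: uferdflis
2. e -> o, i -> u / B C0 _: fires at position(s) 3: ufordflis
3. 0 -> e / C _ C: inserts after position(s) 4, 5, 6: uforedefelis
4. p -> b, s -> z, t -> d / V _ V: no change
surface: uforedefelis

cell CASE=so, GRD=vo, VEL=ki:
underlying: ufer-f-bip-iz
1. b -> p, d -> t, g -> k, v -> f, z -> s / _ #: fires at position(s) 10: uferfbipis
2. e -> o, i -> u / B C0 _: fires at position(s) 3: uforfbipis
3. 0 -> e / C _ C: inserts after position(s) 4, 5: uforefebipis
4. p -> b, s -> z, t -> d / V _ V: fires at position(s) 10: uforefebibis
surface: uforefebibis


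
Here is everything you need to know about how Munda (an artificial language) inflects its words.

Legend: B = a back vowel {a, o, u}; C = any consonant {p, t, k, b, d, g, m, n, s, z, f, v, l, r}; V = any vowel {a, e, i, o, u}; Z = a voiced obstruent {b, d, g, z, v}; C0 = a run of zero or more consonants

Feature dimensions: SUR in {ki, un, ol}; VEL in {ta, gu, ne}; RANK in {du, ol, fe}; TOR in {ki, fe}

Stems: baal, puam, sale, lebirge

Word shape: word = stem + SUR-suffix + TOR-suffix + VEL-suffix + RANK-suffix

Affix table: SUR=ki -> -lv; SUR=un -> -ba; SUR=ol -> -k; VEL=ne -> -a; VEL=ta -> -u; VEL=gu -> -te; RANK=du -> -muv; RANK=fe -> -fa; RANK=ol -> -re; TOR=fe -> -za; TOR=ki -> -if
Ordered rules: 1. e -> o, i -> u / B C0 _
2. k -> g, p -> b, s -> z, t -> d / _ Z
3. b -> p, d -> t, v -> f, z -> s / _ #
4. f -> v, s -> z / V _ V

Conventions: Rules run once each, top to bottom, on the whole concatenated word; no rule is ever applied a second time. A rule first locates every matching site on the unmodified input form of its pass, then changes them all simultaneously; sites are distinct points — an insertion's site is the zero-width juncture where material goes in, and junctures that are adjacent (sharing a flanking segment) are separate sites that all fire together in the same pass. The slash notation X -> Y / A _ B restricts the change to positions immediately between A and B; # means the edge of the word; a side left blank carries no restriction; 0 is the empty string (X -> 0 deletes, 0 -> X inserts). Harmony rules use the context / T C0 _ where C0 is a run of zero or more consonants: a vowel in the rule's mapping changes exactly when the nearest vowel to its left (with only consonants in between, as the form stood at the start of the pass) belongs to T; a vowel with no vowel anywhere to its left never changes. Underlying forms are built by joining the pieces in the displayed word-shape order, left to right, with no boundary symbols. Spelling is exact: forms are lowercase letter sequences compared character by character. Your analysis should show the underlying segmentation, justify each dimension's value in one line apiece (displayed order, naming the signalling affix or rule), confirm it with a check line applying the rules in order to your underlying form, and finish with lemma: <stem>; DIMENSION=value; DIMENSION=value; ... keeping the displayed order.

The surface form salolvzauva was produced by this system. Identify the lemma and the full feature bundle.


underlying: sale-lv-za-u-fa
SUR=ki - signalled by the affix -lv
VEL=ta - signalled by the affix -u
RANK=fe - signalled by the affix -fa
TOR=fe - signalled by the affix -za
check: salelvzaufa -> salolvzaufa -> salolvzaufa -> salolvzaufa -> salolvzauva
lemma: sale; SUR=ki; VEL=ta; RANK=fe; TOR=fe
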